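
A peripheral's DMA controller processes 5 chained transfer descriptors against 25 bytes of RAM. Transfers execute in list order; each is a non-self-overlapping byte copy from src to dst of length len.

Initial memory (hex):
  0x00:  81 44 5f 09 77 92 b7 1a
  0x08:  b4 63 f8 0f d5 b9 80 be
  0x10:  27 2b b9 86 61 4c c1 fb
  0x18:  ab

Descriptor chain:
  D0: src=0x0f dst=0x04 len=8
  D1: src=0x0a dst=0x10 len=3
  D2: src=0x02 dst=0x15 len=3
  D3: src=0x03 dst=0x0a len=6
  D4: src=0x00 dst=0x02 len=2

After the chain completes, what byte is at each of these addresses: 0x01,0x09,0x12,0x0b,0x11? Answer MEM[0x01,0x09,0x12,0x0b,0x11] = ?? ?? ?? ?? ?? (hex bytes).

MEM[0x01,0x09,0x12,0x0b,0x11] = 44 61 d5 be c1

  after D0: wrote 8B at 0x04 = be272bb986614cc1
  after D1: wrote 3B at 0x10 = 4cc1d5
  after D2: wrote 3B at 0x15 = 5f09be
  after D3: wrote 6B at 0x0a = 09be272bb986
  after D4: wrote 2B at 0x02 = 8144
query mem[0x01]=0x44, mem[0x09]=0x61, mem[0x12]=0xd5, mem[0x0b]=0xbe, mem[0x11]=0xc1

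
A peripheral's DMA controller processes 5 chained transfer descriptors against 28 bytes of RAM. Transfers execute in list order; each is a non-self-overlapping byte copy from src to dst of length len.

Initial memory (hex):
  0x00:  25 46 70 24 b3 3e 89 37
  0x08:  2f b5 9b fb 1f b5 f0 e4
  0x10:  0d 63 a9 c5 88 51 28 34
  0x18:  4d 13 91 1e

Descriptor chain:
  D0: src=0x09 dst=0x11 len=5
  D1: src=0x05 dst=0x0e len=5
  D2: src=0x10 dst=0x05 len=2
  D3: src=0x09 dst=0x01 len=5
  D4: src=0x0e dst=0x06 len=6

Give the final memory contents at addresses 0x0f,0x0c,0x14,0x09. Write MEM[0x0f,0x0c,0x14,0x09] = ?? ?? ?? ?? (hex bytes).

MEM[0x0f,0x0c,0x14,0x09] = 89 1f 1f 2f

D0: mem[0x11..0x15] <- [b5 9b fb 1f b5]
D1: mem[0x0e..0x12] <- [3e 89 37 2f b5]
D2: mem[0x05..0x06] <- [37 2f]
D3: mem[0x01..0x05] <- [b5 9b fb 1f b5]
D4: mem[0x06..0x0b] <- [3e 89 37 2f b5 fb]
query mem[0x0f]=0x89, mem[0x0c]=0x1f, mem[0x14]=0x1f, mem[0x09]=0x2f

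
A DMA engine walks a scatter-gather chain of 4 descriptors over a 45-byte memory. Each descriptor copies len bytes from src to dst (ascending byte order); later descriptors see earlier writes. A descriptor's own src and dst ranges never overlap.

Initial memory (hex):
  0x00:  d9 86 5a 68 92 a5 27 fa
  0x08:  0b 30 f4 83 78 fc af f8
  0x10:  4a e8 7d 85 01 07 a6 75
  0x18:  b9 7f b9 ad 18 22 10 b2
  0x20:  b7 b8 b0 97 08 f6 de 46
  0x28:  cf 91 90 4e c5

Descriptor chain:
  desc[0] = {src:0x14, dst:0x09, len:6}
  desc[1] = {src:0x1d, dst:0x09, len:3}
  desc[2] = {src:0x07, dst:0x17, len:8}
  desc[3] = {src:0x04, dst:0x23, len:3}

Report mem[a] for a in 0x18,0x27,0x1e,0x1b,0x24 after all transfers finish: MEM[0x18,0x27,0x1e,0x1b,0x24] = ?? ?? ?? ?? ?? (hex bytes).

#0 dst[0x09+6] := {0x01,0x07,0xa6,0x75,0xb9,0x7f}
#1 dst[0x09+3] := {0x22,0x10,0xb2}
#2 dst[0x17+8] := {0xfa,0x0b,0x22,0x10,0xb2,0x75,0xb9,0x7f}
#3 dst[0x23+3] := {0x92,0xa5,0x27}
query mem[0x18]=0x0b, mem[0x27]=0x46, mem[0x1e]=0x7f, mem[0x1b]=0xb2, mem[0x24]=0xa5

MEM[0x18,0x27,0x1e,0x1b,0x24] = 0b 46 7f b2 a5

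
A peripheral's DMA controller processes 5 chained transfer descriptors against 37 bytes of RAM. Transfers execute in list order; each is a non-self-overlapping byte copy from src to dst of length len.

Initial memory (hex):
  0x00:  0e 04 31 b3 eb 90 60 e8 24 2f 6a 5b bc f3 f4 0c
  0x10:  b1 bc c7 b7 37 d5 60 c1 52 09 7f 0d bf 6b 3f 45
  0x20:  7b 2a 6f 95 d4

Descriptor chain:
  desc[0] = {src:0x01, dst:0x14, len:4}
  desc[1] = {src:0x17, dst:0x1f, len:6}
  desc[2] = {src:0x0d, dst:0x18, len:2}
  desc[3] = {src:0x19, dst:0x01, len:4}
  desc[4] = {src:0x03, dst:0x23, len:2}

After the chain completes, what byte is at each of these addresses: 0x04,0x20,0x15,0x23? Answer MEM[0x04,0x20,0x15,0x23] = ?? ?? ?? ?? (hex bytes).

MEM[0x04,0x20,0x15,0x23] = bf 52 31 0d

D0: mem[0x14..0x17] <- [04 31 b3 eb]
D1: mem[0x1f..0x24] <- [eb 52 09 7f 0d bf]
D2: mem[0x18..0x19] <- [f3 f4]
D3: mem[0x01..0x04] <- [f4 7f 0d bf]
D4: mem[0x23..0x24] <- [0d bf]
query mem[0x04]=0xbf, mem[0x20]=0x52, mem[0x15]=0x31, mem[0x23]=0x0d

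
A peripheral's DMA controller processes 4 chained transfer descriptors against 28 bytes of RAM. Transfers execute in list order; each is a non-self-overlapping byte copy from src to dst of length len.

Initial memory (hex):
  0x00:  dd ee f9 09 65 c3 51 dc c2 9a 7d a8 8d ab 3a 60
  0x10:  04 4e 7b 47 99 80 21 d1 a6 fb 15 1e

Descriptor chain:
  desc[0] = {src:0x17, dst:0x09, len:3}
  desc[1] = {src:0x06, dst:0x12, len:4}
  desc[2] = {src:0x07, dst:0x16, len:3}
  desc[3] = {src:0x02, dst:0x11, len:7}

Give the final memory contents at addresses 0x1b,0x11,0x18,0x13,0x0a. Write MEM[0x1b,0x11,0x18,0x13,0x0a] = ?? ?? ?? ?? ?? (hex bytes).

MEM[0x1b,0x11,0x18,0x13,0x0a] = 1e f9 d1 65 a6

[0] 0x17->0x09 len=3 : d1 a6 fb
[1] 0x06->0x12 len=4 : 51 dc c2 d1
[2] 0x07->0x16 len=3 : dc c2 d1
[3] 0x02->0x11 len=7 : f9 09 65 c3 51 dc c2
query mem[0x1b]=0x1e, mem[0x11]=0xf9, mem[0x18]=0xd1, mem[0x13]=0x65, mem[0x0a]=0xa6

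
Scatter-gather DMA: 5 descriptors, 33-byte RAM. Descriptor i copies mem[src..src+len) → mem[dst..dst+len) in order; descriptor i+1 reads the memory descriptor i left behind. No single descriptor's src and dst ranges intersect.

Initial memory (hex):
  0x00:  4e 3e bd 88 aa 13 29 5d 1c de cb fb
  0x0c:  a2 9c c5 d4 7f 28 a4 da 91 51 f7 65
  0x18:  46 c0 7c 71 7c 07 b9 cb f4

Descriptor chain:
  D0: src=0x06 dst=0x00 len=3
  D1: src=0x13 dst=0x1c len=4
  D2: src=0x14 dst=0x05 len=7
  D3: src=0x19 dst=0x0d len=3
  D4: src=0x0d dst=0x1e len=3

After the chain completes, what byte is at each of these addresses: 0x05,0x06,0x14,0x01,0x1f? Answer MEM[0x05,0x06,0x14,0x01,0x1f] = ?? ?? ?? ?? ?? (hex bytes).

[0] 0x06->0x00 len=3 : 29 5d 1c
[1] 0x13->0x1c len=4 : da 91 51 f7
[2] 0x14->0x05 len=7 : 91 51 f7 65 46 c0 7c
[3] 0x19->0x0d len=3 : c0 7c 71
[4] 0x0d->0x1e len=3 : c0 7c 71
query mem[0x05]=0x91, mem[0x06]=0x51, mem[0x14]=0x91, mem[0x01]=0x5d, mem[0x1f]=0x7c

MEM[0x05,0x06,0x14,0x01,0x1f] = 91 51 91 5d 7c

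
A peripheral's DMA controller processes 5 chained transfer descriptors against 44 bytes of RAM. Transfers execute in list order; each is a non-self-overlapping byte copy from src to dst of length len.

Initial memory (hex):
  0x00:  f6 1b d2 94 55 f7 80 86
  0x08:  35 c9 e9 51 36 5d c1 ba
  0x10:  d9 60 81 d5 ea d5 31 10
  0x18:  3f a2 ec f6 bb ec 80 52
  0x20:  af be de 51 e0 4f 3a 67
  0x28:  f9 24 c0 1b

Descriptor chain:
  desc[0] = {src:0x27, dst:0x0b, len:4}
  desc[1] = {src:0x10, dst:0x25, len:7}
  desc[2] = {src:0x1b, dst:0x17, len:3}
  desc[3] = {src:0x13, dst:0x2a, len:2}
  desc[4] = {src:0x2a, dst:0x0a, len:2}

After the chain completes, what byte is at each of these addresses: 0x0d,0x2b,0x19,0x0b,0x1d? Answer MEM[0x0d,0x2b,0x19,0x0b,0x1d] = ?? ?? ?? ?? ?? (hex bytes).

MEM[0x0d,0x2b,0x19,0x0b,0x1d] = 24 ea ec ea ec

#0 dst[0x0b+4] := {0x67,0xf9,0x24,0xc0}
#1 dst[0x25+7] := {0xd9,0x60,0x81,0xd5,0xea,0xd5,0x31}
#2 dst[0x17+3] := {0xf6,0xbb,0xec}
#3 dst[0x2a+2] := {0xd5,0xea}
#4 dst[0x0a+2] := {0xd5,0xea}
query mem[0x0d]=0x24, mem[0x2b]=0xea, mem[0x19]=0xec, mem[0x0b]=0xea, mem[0x1d]=0xec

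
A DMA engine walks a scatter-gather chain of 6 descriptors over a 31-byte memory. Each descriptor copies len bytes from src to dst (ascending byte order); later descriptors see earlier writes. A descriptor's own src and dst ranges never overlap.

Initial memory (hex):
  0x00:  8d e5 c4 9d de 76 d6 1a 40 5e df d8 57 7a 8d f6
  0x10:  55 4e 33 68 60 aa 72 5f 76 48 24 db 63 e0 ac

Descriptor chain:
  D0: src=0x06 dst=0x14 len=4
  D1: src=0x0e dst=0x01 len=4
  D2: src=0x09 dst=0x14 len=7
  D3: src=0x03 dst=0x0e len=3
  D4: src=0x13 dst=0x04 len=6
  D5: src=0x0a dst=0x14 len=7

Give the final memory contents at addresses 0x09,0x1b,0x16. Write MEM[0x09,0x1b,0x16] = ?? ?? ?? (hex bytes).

MEM[0x09,0x1b,0x16] = 7a db 57

[0] 0x06->0x14 len=4 : d6 1a 40 5e
[1] 0x0e->0x01 len=4 : 8d f6 55 4e
[2] 0x09->0x14 len=7 : 5e df d8 57 7a 8d f6
[3] 0x03->0x0e len=3 : 55 4e 76
[4] 0x13->0x04 len=6 : 68 5e df d8 57 7a
[5] 0x0a->0x14 len=7 : df d8 57 7a 55 4e 76
query mem[0x09]=0x7a, mem[0x1b]=0xdb, mem[0x16]=0x57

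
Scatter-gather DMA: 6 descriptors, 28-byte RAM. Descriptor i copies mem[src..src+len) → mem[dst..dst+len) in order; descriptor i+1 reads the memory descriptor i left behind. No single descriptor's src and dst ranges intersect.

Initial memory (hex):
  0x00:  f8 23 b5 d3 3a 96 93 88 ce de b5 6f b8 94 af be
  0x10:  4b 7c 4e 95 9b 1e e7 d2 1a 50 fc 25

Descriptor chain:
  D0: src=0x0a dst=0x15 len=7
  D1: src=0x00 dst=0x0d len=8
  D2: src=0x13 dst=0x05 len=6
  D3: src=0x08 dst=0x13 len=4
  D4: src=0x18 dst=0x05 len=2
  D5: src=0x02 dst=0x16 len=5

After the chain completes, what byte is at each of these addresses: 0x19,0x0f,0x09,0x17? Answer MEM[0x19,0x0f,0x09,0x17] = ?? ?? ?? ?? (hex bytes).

[0] 0x0a->0x15 len=7 : b5 6f b8 94 af be 4b
[1] 0x00->0x0d len=8 : f8 23 b5 d3 3a 96 93 88
[2] 0x13->0x05 len=6 : 93 88 b5 6f b8 94
[3] 0x08->0x13 len=4 : 6f b8 94 6f
[4] 0x18->0x05 len=2 : 94 af
[5] 0x02->0x16 len=5 : b5 d3 3a 94 af
query mem[0x19]=0x94, mem[0x0f]=0xb5, mem[0x09]=0xb8, mem[0x17]=0xd3

MEM[0x19,0x0f,0x09,0x17] = 94 b5 b8 d3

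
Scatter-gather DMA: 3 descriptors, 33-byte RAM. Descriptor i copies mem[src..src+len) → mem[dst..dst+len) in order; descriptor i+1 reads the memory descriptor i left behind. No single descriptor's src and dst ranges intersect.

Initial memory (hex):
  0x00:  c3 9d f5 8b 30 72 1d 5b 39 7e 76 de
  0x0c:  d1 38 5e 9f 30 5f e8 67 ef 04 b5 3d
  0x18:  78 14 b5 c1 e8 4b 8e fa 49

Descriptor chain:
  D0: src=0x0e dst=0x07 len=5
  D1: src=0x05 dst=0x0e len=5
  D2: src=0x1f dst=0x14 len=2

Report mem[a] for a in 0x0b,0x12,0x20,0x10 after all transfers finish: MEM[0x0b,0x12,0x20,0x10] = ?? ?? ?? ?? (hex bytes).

MEM[0x0b,0x12,0x20,0x10] = e8 30 49 5e

  after D0: wrote 5B at 0x07 = 5e9f305fe8
  after D1: wrote 5B at 0x0e = 721d5e9f30
  after D2: wrote 2B at 0x14 = fa49
query mem[0x0b]=0xe8, mem[0x12]=0x30, mem[0x20]=0x49, mem[0x10]=0x5e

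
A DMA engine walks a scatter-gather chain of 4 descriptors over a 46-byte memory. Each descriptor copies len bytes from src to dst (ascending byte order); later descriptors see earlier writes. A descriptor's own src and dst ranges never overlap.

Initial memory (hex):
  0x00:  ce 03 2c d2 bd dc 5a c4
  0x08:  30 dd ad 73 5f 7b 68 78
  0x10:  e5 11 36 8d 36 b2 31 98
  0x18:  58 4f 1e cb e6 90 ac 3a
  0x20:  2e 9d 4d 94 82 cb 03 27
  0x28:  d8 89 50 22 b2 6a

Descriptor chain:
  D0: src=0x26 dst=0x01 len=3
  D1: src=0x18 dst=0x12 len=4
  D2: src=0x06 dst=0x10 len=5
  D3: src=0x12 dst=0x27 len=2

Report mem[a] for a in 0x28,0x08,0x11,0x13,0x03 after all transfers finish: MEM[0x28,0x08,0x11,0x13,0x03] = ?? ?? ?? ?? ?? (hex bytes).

MEM[0x28,0x08,0x11,0x13,0x03] = dd 30 c4 dd d8

  after D0: wrote 3B at 0x01 = 0327d8
  after D1: wrote 4B at 0x12 = 584f1ecb
  after D2: wrote 5B at 0x10 = 5ac430ddad
  after D3: wrote 2B at 0x27 = 30dd
query mem[0x28]=0xdd, mem[0x08]=0x30, mem[0x11]=0xc4, mem[0x13]=0xdd, mem[0x03]=0xd8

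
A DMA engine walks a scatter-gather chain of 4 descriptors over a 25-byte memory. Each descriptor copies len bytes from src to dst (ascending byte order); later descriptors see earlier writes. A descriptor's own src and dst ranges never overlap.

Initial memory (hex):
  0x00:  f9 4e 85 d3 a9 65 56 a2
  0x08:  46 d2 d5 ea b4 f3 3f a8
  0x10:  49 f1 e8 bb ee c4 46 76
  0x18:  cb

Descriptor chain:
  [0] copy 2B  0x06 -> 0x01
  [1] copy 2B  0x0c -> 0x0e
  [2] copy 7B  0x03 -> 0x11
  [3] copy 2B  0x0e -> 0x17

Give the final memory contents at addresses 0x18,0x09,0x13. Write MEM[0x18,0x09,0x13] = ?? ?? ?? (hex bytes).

#0 dst[0x01+2] := {0x56,0xa2}
#1 dst[0x0e+2] := {0xb4,0xf3}
#2 dst[0x11+7] := {0xd3,0xa9,0x65,0x56,0xa2,0x46,0xd2}
#3 dst[0x17+2] := {0xb4,0xf3}
query mem[0x18]=0xf3, mem[0x09]=0xd2, mem[0x13]=0x65

MEM[0x18,0x09,0x13] = f3 d2 65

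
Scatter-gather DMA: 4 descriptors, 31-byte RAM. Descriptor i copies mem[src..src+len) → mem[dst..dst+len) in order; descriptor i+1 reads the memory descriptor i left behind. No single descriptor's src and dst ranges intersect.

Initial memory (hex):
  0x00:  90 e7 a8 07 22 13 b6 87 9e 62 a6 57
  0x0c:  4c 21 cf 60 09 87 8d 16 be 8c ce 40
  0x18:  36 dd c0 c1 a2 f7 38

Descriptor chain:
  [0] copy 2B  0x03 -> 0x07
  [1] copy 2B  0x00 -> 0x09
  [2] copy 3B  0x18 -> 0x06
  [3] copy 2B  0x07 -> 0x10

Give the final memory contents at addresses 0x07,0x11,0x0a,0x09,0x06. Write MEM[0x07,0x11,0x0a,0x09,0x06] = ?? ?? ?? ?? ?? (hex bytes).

  after D0: wrote 2B at 0x07 = 0722
  after D1: wrote 2B at 0x09 = 90e7
  after D2: wrote 3B at 0x06 = 36ddc0
  after D3: wrote 2B at 0x10 = ddc0
query mem[0x07]=0xdd, mem[0x11]=0xc0, mem[0x0a]=0xe7, mem[0x09]=0x90, mem[0x06]=0x36

MEM[0x07,0x11,0x0a,0x09,0x06] = dd c0 e7 90 36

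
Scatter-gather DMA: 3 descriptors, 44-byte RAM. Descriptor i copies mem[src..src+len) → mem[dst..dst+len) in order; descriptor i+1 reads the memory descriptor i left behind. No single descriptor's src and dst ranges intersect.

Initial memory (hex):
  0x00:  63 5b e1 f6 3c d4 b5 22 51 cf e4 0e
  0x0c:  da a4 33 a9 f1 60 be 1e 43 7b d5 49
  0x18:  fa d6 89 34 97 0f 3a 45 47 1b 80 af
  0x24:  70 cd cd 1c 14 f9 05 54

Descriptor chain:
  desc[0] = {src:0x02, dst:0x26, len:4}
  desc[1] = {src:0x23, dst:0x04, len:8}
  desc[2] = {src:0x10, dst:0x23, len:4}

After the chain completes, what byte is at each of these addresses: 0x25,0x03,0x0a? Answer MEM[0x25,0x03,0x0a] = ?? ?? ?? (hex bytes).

MEM[0x25,0x03,0x0a] = be f6 d4

#0 dst[0x26+4] := {0xe1,0xf6,0x3c,0xd4}
#1 dst[0x04+8] := {0xaf,0x70,0xcd,0xe1,0xf6,0x3c,0xd4,0x05}
#2 dst[0x23+4] := {0xf1,0x60,0xbe,0x1e}
query mem[0x25]=0xbe, mem[0x03]=0xf6, mem[0x0a]=0xd4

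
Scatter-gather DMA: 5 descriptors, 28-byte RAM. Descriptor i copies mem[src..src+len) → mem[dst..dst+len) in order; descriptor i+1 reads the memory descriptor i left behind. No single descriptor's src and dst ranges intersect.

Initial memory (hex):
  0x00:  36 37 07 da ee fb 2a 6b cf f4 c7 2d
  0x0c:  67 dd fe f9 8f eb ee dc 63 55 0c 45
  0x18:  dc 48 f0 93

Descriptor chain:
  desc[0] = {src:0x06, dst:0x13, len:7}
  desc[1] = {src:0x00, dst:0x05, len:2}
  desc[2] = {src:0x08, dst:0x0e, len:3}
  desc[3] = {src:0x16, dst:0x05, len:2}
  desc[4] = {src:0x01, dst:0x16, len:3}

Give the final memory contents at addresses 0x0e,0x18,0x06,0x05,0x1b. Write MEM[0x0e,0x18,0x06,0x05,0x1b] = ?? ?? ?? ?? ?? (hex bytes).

MEM[0x0e,0x18,0x06,0x05,0x1b] = cf da c7 f4 93

  after D0: wrote 7B at 0x13 = 2a6bcff4c72d67
  after D1: wrote 2B at 0x05 = 3637
  after D2: wrote 3B at 0x0e = cff4c7
  after D3: wrote 2B at 0x05 = f4c7
  after D4: wrote 3B at 0x16 = 3707da
query mem[0x0e]=0xcf, mem[0x18]=0xda, mem[0x06]=0xc7, mem[0x05]=0xf4, mem[0x1b]=0x93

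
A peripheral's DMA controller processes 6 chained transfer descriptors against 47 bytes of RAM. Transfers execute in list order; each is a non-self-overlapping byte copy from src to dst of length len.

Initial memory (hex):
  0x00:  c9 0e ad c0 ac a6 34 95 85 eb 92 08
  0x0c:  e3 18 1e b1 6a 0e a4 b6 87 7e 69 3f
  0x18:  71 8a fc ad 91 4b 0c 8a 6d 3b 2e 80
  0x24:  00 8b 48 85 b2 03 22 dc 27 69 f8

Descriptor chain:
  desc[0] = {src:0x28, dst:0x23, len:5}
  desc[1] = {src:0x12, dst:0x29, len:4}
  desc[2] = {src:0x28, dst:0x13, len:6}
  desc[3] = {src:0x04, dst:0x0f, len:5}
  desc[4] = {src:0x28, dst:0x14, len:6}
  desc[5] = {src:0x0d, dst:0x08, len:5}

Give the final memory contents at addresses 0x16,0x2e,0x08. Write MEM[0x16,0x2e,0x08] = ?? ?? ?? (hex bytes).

  after D0: wrote 5B at 0x23 = b20322dc27
  after D1: wrote 4B at 0x29 = a4b6877e
  after D2: wrote 6B at 0x13 = b2a4b6877e69
  after D3: wrote 5B at 0x0f = aca6349585
  after D4: wrote 6B at 0x14 = b2a4b6877e69
  after D5: wrote 5B at 0x08 = 181eaca634
query mem[0x16]=0xb6, mem[0x2e]=0xf8, mem[0x08]=0x18

MEM[0x16,0x2e,0x08] = b6 f8 18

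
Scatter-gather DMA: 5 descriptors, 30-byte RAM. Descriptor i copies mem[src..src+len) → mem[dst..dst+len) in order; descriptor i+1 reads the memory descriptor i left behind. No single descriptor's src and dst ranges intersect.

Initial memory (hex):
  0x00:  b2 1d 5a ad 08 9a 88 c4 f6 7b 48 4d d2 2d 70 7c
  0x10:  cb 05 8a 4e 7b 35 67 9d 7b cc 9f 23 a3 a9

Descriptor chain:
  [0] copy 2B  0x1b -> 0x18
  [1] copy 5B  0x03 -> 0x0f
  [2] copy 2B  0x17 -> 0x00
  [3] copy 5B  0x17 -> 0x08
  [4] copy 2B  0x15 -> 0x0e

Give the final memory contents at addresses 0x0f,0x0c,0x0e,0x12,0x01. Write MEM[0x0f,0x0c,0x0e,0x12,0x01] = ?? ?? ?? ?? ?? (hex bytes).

MEM[0x0f,0x0c,0x0e,0x12,0x01] = 67 23 35 88 23

[0] 0x1b->0x18 len=2 : 23 a3
[1] 0x03->0x0f len=5 : ad 08 9a 88 c4
[2] 0x17->0x00 len=2 : 9d 23
[3] 0x17->0x08 len=5 : 9d 23 a3 9f 23
[4] 0x15->0x0e len=2 : 35 67
query mem[0x0f]=0x67, mem[0x0c]=0x23, mem[0x0e]=0x35, mem[0x12]=0x88, mem[0x01]=0x23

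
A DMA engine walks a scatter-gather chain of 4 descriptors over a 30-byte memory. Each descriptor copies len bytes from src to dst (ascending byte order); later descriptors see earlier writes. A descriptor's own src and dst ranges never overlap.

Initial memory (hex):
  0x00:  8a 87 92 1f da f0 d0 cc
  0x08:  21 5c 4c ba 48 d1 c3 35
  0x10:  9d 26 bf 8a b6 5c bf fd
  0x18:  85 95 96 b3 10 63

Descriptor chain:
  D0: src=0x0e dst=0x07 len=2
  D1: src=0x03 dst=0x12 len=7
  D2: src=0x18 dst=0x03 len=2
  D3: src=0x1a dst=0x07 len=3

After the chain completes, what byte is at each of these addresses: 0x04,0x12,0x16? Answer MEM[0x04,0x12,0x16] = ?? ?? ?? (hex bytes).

MEM[0x04,0x12,0x16] = 95 1f c3

D0: mem[0x07..0x08] <- [c3 35]
D1: mem[0x12..0x18] <- [1f da f0 d0 c3 35 5c]
D2: mem[0x03..0x04] <- [5c 95]
D3: mem[0x07..0x09] <- [96 b3 10]
query mem[0x04]=0x95, mem[0x12]=0x1f, mem[0x16]=0xc3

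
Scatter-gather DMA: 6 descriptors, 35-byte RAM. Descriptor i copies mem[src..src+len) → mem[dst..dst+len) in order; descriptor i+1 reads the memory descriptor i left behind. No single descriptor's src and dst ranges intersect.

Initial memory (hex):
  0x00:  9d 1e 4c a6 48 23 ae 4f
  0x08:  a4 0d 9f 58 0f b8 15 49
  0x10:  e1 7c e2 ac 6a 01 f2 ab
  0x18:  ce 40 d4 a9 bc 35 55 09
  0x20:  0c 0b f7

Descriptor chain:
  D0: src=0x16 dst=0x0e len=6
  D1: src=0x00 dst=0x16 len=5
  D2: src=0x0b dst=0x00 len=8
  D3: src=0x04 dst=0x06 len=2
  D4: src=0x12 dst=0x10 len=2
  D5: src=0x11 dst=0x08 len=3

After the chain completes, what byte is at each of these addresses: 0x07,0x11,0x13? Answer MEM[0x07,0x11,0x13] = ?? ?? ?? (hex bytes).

MEM[0x07,0x11,0x13] = ce a9 a9

[0] 0x16->0x0e len=6 : f2 ab ce 40 d4 a9
[1] 0x00->0x16 len=5 : 9d 1e 4c a6 48
[2] 0x0b->0x00 len=8 : 58 0f b8 f2 ab ce 40 d4
[3] 0x04->0x06 len=2 : ab ce
[4] 0x12->0x10 len=2 : d4 a9
[5] 0x11->0x08 len=3 : a9 d4 a9
query mem[0x07]=0xce, mem[0x11]=0xa9, mem[0x13]=0xa9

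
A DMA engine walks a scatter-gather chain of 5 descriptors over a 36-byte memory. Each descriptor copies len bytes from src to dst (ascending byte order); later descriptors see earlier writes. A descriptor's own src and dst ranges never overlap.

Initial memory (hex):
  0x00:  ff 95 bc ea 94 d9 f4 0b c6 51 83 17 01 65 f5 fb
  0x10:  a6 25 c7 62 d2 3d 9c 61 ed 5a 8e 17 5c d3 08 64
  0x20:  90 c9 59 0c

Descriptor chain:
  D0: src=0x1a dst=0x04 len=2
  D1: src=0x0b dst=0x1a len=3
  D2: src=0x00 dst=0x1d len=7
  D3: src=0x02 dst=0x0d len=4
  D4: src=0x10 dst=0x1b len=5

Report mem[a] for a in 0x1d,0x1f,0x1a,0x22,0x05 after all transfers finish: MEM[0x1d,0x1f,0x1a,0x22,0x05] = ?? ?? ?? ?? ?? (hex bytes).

#0 dst[0x04+2] := {0x8e,0x17}
#1 dst[0x1a+3] := {0x17,0x01,0x65}
#2 dst[0x1d+7] := {0xff,0x95,0xbc,0xea,0x8e,0x17,0xf4}
#3 dst[0x0d+4] := {0xbc,0xea,0x8e,0x17}
#4 dst[0x1b+5] := {0x17,0x25,0xc7,0x62,0xd2}
query mem[0x1d]=0xc7, mem[0x1f]=0xd2, mem[0x1a]=0x17, mem[0x22]=0x17, mem[0x05]=0x17

MEM[0x1d,0x1f,0x1a,0x22,0x05] = c7 d2 17 17 17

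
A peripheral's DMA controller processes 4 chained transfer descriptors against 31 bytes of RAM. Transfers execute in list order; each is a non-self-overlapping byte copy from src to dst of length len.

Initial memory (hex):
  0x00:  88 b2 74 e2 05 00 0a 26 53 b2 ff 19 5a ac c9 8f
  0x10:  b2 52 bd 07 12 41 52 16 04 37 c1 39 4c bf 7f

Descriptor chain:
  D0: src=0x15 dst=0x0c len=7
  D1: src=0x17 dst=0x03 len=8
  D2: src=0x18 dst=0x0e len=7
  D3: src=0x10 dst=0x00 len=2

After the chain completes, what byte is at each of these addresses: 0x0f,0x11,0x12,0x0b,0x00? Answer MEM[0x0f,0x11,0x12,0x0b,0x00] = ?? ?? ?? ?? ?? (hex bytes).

MEM[0x0f,0x11,0x12,0x0b,0x00] = 37 39 4c 19 c1

[0] 0x15->0x0c len=7 : 41 52 16 04 37 c1 39
[1] 0x17->0x03 len=8 : 16 04 37 c1 39 4c bf 7f
[2] 0x18->0x0e len=7 : 04 37 c1 39 4c bf 7f
[3] 0x10->0x00 len=2 : c1 39
query mem[0x0f]=0x37, mem[0x11]=0x39, mem[0x12]=0x4c, mem[0x0b]=0x19, mem[0x00]=0xc1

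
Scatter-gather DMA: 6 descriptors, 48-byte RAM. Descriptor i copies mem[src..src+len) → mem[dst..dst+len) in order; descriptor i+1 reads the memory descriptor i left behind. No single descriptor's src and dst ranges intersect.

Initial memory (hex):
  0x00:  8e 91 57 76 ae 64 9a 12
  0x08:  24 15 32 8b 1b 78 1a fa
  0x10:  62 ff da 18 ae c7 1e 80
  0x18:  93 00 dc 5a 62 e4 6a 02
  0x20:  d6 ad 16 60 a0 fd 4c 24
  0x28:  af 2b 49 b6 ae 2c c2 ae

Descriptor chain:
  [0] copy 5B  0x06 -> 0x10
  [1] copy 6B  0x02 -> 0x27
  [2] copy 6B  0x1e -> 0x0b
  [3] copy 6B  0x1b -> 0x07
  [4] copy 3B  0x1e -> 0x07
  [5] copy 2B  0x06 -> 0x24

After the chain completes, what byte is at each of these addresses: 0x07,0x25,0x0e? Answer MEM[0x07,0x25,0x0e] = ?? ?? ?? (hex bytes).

[0] 0x06->0x10 len=5 : 9a 12 24 15 32
[1] 0x02->0x27 len=6 : 57 76 ae 64 9a 12
[2] 0x1e->0x0b len=6 : 6a 02 d6 ad 16 60
[3] 0x1b->0x07 len=6 : 5a 62 e4 6a 02 d6
[4] 0x1e->0x07 len=3 : 6a 02 d6
[5] 0x06->0x24 len=2 : 9a 6a
query mem[0x07]=0x6a, mem[0x25]=0x6a, mem[0x0e]=0xad

MEM[0x07,0x25,0x0e] = 6a 6a ad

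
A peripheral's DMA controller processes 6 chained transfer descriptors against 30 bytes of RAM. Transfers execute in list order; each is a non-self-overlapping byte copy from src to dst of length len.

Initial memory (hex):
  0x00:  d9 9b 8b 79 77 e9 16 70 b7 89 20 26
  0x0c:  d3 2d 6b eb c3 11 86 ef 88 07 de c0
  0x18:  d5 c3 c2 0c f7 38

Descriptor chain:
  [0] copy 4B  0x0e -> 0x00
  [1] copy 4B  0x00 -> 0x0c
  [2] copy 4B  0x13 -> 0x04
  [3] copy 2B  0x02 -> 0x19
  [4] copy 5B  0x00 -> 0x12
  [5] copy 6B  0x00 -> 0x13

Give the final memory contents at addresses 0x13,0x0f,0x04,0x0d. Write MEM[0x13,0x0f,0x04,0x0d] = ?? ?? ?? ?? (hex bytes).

MEM[0x13,0x0f,0x04,0x0d] = 6b 11 ef eb

D0: mem[0x00..0x03] <- [6b eb c3 11]
D1: mem[0x0c..0x0f] <- [6b eb c3 11]
D2: mem[0x04..0x07] <- [ef 88 07 de]
D3: mem[0x19..0x1a] <- [c3 11]
D4: mem[0x12..0x16] <- [6b eb c3 11 ef]
D5: mem[0x13..0x18] <- [6b eb c3 11 ef 88]
query mem[0x13]=0x6b, mem[0x0f]=0x11, mem[0x04]=0xef, mem[0x0d]=0xeb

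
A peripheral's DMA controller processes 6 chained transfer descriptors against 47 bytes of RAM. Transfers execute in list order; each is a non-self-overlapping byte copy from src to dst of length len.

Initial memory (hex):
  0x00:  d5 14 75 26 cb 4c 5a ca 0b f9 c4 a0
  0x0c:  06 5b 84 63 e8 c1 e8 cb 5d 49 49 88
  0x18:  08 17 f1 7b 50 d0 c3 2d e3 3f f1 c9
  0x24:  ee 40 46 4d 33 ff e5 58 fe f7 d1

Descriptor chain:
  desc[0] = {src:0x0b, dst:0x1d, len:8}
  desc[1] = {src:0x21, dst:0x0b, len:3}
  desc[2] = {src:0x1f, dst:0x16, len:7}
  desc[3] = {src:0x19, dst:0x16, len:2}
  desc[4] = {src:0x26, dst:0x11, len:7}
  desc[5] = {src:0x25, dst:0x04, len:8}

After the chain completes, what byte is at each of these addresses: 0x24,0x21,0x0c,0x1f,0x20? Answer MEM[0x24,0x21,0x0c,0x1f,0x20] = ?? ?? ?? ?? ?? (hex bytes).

MEM[0x24,0x21,0x0c,0x1f,0x20] = e8 63 e8 5b 84

D0: mem[0x1d..0x24] <- [a0 06 5b 84 63 e8 c1 e8]
D1: mem[0x0b..0x0d] <- [63 e8 c1]
D2: mem[0x16..0x1c] <- [5b 84 63 e8 c1 e8 40]
D3: mem[0x16..0x17] <- [e8 c1]
D4: mem[0x11..0x17] <- [46 4d 33 ff e5 58 fe]
D5: mem[0x04..0x0b] <- [40 46 4d 33 ff e5 58 fe]
query mem[0x24]=0xe8, mem[0x21]=0x63, mem[0x0c]=0xe8, mem[0x1f]=0x5b, mem[0x20]=0x84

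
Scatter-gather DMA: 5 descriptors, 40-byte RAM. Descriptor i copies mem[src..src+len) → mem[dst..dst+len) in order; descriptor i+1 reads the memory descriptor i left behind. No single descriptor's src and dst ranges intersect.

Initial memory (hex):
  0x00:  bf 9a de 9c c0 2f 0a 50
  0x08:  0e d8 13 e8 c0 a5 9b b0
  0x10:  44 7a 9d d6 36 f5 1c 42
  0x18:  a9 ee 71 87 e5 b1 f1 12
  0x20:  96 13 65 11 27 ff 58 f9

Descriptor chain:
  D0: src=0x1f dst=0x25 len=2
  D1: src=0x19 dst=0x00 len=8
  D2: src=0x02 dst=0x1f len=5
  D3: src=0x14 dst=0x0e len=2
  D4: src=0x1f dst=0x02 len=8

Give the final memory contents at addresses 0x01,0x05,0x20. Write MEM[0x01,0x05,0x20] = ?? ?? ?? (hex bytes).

MEM[0x01,0x05,0x20] = 71 f1 e5

  after D0: wrote 2B at 0x25 = 1296
  after D1: wrote 8B at 0x00 = ee7187e5b1f11296
  after D2: wrote 5B at 0x1f = 87e5b1f112
  after D3: wrote 2B at 0x0e = 36f5
  after D4: wrote 8B at 0x02 = 87e5b1f112271296
query mem[0x01]=0x71, mem[0x05]=0xf1, mem[0x20]=0xe5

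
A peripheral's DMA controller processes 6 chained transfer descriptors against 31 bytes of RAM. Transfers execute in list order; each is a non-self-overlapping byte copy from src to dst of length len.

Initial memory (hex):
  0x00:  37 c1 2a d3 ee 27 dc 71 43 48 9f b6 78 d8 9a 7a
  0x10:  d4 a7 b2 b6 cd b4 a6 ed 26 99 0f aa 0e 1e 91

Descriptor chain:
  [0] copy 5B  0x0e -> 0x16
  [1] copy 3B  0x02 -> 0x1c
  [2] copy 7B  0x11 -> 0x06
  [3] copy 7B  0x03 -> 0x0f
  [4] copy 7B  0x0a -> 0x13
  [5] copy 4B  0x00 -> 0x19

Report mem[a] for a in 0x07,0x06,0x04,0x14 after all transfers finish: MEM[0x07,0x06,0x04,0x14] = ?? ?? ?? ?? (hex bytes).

MEM[0x07,0x06,0x04,0x14] = b2 a7 ee 9a

D0: mem[0x16..0x1a] <- [9a 7a d4 a7 b2]
D1: mem[0x1c..0x1e] <- [2a d3 ee]
D2: mem[0x06..0x0c] <- [a7 b2 b6 cd b4 9a 7a]
D3: mem[0x0f..0x15] <- [d3 ee 27 a7 b2 b6 cd]
D4: mem[0x13..0x19] <- [b4 9a 7a d8 9a d3 ee]
D5: mem[0x19..0x1c] <- [37 c1 2a d3]
query mem[0x07]=0xb2, mem[0x06]=0xa7, mem[0x04]=0xee, mem[0x14]=0x9a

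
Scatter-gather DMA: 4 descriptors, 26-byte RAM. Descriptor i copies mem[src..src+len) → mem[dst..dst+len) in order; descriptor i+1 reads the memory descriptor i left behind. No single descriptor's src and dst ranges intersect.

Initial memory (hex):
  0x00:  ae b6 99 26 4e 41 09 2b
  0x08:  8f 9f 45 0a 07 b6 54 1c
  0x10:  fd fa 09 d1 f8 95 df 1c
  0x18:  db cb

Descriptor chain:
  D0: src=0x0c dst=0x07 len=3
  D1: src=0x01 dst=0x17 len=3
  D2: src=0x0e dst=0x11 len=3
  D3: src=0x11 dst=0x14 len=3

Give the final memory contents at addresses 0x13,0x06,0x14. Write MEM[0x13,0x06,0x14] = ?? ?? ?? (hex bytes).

  after D0: wrote 3B at 0x07 = 07b654
  after D1: wrote 3B at 0x17 = b69926
  after D2: wrote 3B at 0x11 = 541cfd
  after D3: wrote 3B at 0x14 = 541cfd
query mem[0x13]=0xfd, mem[0x06]=0x09, mem[0x14]=0x54

MEM[0x13,0x06,0x14] = fd 09 54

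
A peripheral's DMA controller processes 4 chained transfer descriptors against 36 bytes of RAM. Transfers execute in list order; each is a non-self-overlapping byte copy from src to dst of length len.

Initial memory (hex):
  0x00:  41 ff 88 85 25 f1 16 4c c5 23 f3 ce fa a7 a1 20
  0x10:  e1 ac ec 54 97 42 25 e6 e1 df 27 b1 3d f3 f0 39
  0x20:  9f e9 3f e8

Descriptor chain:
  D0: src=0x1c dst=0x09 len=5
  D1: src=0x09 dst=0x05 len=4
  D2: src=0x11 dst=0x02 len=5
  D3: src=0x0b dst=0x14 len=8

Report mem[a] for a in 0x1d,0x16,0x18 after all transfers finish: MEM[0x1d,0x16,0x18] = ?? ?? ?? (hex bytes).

MEM[0x1d,0x16,0x18] = f3 9f 20

#0 dst[0x09+5] := {0x3d,0xf3,0xf0,0x39,0x9f}
#1 dst[0x05+4] := {0x3d,0xf3,0xf0,0x39}
#2 dst[0x02+5] := {0xac,0xec,0x54,0x97,0x42}
#3 dst[0x14+8] := {0xf0,0x39,0x9f,0xa1,0x20,0xe1,0xac,0xec}
query mem[0x1d]=0xf3, mem[0x16]=0x9f, mem[0x18]=0x20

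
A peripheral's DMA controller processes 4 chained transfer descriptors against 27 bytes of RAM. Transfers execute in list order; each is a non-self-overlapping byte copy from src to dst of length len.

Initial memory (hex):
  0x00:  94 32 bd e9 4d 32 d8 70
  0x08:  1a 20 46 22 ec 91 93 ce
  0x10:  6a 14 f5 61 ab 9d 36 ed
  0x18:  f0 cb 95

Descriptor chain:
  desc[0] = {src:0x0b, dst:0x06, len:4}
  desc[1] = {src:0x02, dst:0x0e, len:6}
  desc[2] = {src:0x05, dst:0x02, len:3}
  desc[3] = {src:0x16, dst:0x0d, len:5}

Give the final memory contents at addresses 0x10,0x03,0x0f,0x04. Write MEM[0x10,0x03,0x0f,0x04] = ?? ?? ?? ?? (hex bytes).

MEM[0x10,0x03,0x0f,0x04] = cb 22 f0 ec

  after D0: wrote 4B at 0x06 = 22ec9193
  after D1: wrote 6B at 0x0e = bde94d3222ec
  after D2: wrote 3B at 0x02 = 3222ec
  after D3: wrote 5B at 0x0d = 36edf0cb95
query mem[0x10]=0xcb, mem[0x03]=0x22, mem[0x0f]=0xf0, mem[0x04]=0xec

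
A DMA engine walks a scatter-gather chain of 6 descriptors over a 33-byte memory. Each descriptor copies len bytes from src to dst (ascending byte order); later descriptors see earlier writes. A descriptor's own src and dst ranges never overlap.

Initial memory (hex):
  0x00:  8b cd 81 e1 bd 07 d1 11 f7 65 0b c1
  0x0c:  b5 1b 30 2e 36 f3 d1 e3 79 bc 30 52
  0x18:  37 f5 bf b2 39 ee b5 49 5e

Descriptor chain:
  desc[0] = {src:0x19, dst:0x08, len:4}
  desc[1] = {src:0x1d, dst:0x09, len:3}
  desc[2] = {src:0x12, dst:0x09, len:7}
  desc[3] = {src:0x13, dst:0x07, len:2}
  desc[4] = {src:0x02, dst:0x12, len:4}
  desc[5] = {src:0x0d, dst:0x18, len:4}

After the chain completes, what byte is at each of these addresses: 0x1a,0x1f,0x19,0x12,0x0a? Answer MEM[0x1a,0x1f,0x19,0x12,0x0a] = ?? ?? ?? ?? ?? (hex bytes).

#0 dst[0x08+4] := {0xf5,0xbf,0xb2,0x39}
#1 dst[0x09+3] := {0xee,0xb5,0x49}
#2 dst[0x09+7] := {0xd1,0xe3,0x79,0xbc,0x30,0x52,0x37}
#3 dst[0x07+2] := {0xe3,0x79}
#4 dst[0x12+4] := {0x81,0xe1,0xbd,0x07}
#5 dst[0x18+4] := {0x30,0x52,0x37,0x36}
query mem[0x1a]=0x37, mem[0x1f]=0x49, mem[0x19]=0x52, mem[0x12]=0x81, mem[0x0a]=0xe3

MEM[0x1a,0x1f,0x19,0x12,0x0a] = 37 49 52 81 e3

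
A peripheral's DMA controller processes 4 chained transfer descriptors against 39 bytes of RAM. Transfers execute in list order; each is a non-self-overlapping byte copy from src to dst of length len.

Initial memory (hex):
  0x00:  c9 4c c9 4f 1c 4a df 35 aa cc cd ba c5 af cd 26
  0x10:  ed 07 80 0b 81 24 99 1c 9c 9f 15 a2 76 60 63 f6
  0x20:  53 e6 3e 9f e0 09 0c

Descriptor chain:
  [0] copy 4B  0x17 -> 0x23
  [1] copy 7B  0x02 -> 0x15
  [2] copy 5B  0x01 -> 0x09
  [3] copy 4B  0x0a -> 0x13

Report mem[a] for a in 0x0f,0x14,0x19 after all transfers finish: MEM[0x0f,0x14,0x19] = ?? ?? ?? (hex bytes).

[0] 0x17->0x23 len=4 : 1c 9c 9f 15
[1] 0x02->0x15 len=7 : c9 4f 1c 4a df 35 aa
[2] 0x01->0x09 len=5 : 4c c9 4f 1c 4a
[3] 0x0a->0x13 len=4 : c9 4f 1c 4a
query mem[0x0f]=0x26, mem[0x14]=0x4f, mem[0x19]=0xdf

MEM[0x0f,0x14,0x19] = 26 4f df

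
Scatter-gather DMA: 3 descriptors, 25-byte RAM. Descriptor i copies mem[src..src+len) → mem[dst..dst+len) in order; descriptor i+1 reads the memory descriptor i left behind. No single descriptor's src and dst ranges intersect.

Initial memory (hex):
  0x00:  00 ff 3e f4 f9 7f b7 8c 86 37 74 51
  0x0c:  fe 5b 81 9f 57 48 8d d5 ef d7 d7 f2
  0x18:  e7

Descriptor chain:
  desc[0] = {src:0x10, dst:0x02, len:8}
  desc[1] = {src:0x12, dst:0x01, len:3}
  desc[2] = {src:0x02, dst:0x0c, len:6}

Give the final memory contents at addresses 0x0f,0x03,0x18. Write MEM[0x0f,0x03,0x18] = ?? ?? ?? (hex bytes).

D0: mem[0x02..0x09] <- [57 48 8d d5 ef d7 d7 f2]
D1: mem[0x01..0x03] <- [8d d5 ef]
D2: mem[0x0c..0x11] <- [d5 ef 8d d5 ef d7]
query mem[0x0f]=0xd5, mem[0x03]=0xef, mem[0x18]=0xe7

MEM[0x0f,0x03,0x18] = d5 ef e7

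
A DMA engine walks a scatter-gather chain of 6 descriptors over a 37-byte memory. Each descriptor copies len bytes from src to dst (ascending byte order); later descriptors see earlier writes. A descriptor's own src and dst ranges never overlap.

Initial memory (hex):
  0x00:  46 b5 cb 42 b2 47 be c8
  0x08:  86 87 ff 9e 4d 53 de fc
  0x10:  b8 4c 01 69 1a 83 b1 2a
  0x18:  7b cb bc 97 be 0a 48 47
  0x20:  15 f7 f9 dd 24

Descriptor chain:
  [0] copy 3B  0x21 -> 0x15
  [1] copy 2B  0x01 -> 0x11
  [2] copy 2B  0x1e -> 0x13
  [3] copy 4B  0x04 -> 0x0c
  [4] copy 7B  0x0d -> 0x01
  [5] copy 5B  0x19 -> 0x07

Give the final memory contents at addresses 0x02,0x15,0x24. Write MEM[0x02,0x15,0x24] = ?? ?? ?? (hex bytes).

MEM[0x02,0x15,0x24] = be f7 24

[0] 0x21->0x15 len=3 : f7 f9 dd
[1] 0x01->0x11 len=2 : b5 cb
[2] 0x1e->0x13 len=2 : 48 47
[3] 0x04->0x0c len=4 : b2 47 be c8
[4] 0x0d->0x01 len=7 : 47 be c8 b8 b5 cb 48
[5] 0x19->0x07 len=5 : cb bc 97 be 0a
query mem[0x02]=0xbe, mem[0x15]=0xf7, mem[0x24]=0x24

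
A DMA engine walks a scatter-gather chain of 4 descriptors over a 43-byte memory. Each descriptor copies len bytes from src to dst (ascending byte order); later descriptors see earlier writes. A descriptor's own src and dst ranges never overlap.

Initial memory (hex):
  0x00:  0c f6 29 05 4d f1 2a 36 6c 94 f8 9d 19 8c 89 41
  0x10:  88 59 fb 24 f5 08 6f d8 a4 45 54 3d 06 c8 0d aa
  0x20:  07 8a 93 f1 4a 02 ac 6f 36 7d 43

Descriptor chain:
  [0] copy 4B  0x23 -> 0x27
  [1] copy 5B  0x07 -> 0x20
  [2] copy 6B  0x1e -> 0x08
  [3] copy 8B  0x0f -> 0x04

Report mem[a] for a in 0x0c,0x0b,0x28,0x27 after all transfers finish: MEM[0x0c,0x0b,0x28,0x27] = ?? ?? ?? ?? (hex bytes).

MEM[0x0c,0x0b,0x28,0x27] = 94 6f 4a f1

[0] 0x23->0x27 len=4 : f1 4a 02 ac
[1] 0x07->0x20 len=5 : 36 6c 94 f8 9d
[2] 0x1e->0x08 len=6 : 0d aa 36 6c 94 f8
[3] 0x0f->0x04 len=8 : 41 88 59 fb 24 f5 08 6f
query mem[0x0c]=0x94, mem[0x0b]=0x6f, mem[0x28]=0x4a, mem[0x27]=0xf1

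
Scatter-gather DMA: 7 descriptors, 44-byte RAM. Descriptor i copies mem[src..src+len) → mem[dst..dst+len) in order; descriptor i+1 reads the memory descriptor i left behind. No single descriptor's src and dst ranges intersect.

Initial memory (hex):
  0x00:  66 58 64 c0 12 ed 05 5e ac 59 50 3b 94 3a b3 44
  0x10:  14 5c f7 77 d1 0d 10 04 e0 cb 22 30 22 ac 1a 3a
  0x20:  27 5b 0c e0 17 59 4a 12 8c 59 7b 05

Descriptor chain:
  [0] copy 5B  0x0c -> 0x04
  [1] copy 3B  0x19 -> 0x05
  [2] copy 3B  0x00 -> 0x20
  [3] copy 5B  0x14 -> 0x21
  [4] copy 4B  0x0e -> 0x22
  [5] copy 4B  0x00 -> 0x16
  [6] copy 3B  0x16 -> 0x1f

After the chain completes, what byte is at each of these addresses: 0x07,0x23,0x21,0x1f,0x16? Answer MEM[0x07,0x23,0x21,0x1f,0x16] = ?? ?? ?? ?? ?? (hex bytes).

D0: mem[0x04..0x08] <- [94 3a b3 44 14]
D1: mem[0x05..0x07] <- [cb 22 30]
D2: mem[0x20..0x22] <- [66 58 64]
D3: mem[0x21..0x25] <- [d1 0d 10 04 e0]
D4: mem[0x22..0x25] <- [b3 44 14 5c]
D5: mem[0x16..0x19] <- [66 58 64 c0]
D6: mem[0x1f..0x21] <- [66 58 64]
query mem[0x07]=0x30, mem[0x23]=0x44, mem[0x21]=0x64, mem[0x1f]=0x66, mem[0x16]=0x66

MEM[0x07,0x23,0x21,0x1f,0x16] = 30 44 64 66 66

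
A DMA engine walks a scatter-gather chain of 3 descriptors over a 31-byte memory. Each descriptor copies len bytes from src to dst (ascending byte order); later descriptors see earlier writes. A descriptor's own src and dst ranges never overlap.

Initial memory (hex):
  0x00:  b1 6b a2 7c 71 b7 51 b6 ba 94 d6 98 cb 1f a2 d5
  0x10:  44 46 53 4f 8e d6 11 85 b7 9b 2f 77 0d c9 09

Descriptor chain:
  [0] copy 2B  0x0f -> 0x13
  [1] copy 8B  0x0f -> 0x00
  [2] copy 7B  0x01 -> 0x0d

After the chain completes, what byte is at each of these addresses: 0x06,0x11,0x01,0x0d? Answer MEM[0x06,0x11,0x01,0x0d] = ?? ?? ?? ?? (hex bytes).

  after D0: wrote 2B at 0x13 = d544
  after D1: wrote 8B at 0x00 = d5444653d544d611
  after D2: wrote 7B at 0x0d = 444653d544d611
query mem[0x06]=0xd6, mem[0x11]=0x44, mem[0x01]=0x44, mem[0x0d]=0x44

MEM[0x06,0x11,0x01,0x0d] = d6 44 44 44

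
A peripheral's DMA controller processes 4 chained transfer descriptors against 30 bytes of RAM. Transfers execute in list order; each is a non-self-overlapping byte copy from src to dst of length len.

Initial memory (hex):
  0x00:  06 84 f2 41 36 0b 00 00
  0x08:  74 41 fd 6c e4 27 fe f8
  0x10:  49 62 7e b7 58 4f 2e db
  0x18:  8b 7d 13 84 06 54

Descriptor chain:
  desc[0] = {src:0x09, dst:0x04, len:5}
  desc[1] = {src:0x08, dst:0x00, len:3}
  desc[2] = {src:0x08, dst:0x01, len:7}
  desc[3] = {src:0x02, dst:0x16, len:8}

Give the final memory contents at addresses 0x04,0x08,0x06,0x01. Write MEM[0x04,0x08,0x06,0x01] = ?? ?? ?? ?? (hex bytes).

MEM[0x04,0x08,0x06,0x01] = 6c 27 27 27

[0] 0x09->0x04 len=5 : 41 fd 6c e4 27
[1] 0x08->0x00 len=3 : 27 41 fd
[2] 0x08->0x01 len=7 : 27 41 fd 6c e4 27 fe
[3] 0x02->0x16 len=8 : 41 fd 6c e4 27 fe 27 41
query mem[0x04]=0x6c, mem[0x08]=0x27, mem[0x06]=0x27, mem[0x01]=0x27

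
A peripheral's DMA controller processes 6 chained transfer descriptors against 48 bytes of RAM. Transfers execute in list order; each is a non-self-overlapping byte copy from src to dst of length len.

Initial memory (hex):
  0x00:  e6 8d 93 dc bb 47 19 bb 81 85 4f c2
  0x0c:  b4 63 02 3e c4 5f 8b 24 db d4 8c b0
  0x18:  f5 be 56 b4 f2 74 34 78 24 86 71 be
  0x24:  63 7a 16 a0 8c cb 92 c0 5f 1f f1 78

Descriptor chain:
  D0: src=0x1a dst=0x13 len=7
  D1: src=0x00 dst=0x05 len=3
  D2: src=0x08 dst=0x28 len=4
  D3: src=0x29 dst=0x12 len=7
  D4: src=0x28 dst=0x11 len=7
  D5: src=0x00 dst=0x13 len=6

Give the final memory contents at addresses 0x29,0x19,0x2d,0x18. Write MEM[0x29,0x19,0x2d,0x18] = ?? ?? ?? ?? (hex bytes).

MEM[0x29,0x19,0x2d,0x18] = 85 24 1f e6

[0] 0x1a->0x13 len=7 : 56 b4 f2 74 34 78 24
[1] 0x00->0x05 len=3 : e6 8d 93
[2] 0x08->0x28 len=4 : 81 85 4f c2
[3] 0x29->0x12 len=7 : 85 4f c2 5f 1f f1 78
[4] 0x28->0x11 len=7 : 81 85 4f c2 5f 1f f1
[5] 0x00->0x13 len=6 : e6 8d 93 dc bb e6
query mem[0x29]=0x85, mem[0x19]=0x24, mem[0x2d]=0x1f, mem[0x18]=0xe6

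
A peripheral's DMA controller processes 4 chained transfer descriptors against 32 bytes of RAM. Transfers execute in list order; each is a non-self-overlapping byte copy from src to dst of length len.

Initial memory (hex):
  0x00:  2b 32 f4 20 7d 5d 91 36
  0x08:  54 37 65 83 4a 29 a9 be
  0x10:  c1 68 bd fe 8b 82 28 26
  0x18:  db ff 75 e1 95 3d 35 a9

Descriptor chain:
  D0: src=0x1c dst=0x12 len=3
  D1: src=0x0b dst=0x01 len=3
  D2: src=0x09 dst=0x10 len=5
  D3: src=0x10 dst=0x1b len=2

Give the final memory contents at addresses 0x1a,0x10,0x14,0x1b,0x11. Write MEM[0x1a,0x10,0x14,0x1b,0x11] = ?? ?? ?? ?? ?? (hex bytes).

#0 dst[0x12+3] := {0x95,0x3d,0x35}
#1 dst[0x01+3] := {0x83,0x4a,0x29}
#2 dst[0x10+5] := {0x37,0x65,0x83,0x4a,0x29}
#3 dst[0x1b+2] := {0x37,0x65}
query mem[0x1a]=0x75, mem[0x10]=0x37, mem[0x14]=0x29, mem[0x1b]=0x37, mem[0x11]=0x65

MEM[0x1a,0x10,0x14,0x1b,0x11] = 75 37 29 37 65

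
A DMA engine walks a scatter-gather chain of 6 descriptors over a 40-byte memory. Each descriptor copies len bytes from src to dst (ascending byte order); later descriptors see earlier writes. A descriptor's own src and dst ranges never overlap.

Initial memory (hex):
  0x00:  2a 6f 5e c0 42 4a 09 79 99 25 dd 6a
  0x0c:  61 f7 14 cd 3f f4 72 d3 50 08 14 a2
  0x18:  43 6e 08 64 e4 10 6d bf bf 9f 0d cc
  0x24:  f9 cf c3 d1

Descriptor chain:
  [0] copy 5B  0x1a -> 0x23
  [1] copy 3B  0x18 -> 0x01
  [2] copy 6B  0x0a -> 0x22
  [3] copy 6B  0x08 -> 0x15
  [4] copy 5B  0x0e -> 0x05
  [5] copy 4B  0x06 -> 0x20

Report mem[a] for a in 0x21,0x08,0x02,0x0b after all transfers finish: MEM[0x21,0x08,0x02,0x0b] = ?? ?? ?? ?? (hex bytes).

MEM[0x21,0x08,0x02,0x0b] = 3f f4 6e 6a

[0] 0x1a->0x23 len=5 : 08 64 e4 10 6d
[1] 0x18->0x01 len=3 : 43 6e 08
[2] 0x0a->0x22 len=6 : dd 6a 61 f7 14 cd
[3] 0x08->0x15 len=6 : 99 25 dd 6a 61 f7
[4] 0x0e->0x05 len=5 : 14 cd 3f f4 72
[5] 0x06->0x20 len=4 : cd 3f f4 72
query mem[0x21]=0x3f, mem[0x08]=0xf4, mem[0x02]=0x6e, mem[0x0b]=0x6a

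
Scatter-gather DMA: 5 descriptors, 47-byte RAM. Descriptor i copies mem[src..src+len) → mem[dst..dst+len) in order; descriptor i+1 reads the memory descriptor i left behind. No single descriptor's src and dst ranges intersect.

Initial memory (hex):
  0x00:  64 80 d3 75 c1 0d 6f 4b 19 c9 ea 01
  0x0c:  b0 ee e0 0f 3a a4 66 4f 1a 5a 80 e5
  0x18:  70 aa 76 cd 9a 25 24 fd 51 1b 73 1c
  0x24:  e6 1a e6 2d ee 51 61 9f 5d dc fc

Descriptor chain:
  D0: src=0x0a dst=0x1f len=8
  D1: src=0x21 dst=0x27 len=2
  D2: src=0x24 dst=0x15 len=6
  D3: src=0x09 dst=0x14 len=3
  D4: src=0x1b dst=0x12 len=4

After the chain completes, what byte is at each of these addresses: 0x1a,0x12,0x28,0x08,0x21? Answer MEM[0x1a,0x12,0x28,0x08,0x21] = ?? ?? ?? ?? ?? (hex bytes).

MEM[0x1a,0x12,0x28,0x08,0x21] = 51 cd ee 19 b0

[0] 0x0a->0x1f len=8 : ea 01 b0 ee e0 0f 3a a4
[1] 0x21->0x27 len=2 : b0 ee
[2] 0x24->0x15 len=6 : 0f 3a a4 b0 ee 51
[3] 0x09->0x14 len=3 : c9 ea 01
[4] 0x1b->0x12 len=4 : cd 9a 25 24
query mem[0x1a]=0x51, mem[0x12]=0xcd, mem[0x28]=0xee, mem[0x08]=0x19, mem[0x21]=0xb0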